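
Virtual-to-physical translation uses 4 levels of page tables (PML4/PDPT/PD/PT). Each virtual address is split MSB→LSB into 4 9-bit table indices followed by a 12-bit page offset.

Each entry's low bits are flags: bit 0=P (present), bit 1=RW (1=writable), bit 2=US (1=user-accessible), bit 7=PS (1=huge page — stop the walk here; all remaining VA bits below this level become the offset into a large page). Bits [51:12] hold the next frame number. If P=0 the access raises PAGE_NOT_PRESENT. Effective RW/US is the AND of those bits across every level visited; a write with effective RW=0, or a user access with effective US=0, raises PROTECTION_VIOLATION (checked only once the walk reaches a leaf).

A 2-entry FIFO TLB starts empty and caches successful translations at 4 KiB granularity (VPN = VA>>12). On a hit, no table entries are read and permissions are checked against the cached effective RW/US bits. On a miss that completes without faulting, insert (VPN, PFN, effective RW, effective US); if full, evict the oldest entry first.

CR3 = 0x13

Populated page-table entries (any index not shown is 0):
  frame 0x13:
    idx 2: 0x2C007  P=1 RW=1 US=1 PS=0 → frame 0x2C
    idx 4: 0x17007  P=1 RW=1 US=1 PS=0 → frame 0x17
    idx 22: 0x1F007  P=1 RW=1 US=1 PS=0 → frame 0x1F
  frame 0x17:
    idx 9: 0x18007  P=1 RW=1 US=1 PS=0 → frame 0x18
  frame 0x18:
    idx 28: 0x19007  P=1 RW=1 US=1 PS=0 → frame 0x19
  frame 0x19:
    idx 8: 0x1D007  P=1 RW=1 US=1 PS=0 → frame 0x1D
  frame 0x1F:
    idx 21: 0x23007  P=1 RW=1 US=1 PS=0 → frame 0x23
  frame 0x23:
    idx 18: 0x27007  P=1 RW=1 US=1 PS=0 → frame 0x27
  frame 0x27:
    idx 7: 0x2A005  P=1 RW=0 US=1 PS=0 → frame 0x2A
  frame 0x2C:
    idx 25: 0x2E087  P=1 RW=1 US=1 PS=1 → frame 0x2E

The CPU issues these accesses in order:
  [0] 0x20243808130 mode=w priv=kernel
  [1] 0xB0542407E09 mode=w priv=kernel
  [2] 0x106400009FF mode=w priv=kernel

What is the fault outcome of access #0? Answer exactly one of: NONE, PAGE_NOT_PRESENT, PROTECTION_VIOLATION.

Per-access translation:
#0 VA=0x20243808130 (w,kernel):
  lvl0: tbl 0x13, slot 4 ⇒ 0x17007 (P1/RW1/US1/PS0)
  lvl1: tbl 0x17, slot 9 ⇒ 0x18007 (P1/RW1/US1/PS0)
  lvl2: tbl 0x18, slot 28 ⇒ 0x19007 (P1/RW1/US1/PS0)
  lvl3: tbl 0x19, slot 8 ⇒ 0x1D007 (P1/RW1/US1/PS0)
  ✓ 0x1D130  — 4 lookups
#1 VA=0xB0542407E09 (w,kernel):
  lvl0: tbl 0x13, slot 22 ⇒ 0x1F007 (P1/RW1/US1/PS0)
  lvl1: tbl 0x1F, slot 21 ⇒ 0x23007 (P1/RW1/US1/PS0)
  lvl2: tbl 0x23, slot 18 ⇒ 0x27007 (P1/RW1/US1/PS0)
  lvl3: tbl 0x27, slot 7 ⇒ 0x2A005 (P1/RW0/US1/PS0)
  ⇒ fault: PROTECTION_VIOLATION  — 4 lookups
#2 VA=0x106400009FF (w,kernel):
  lvl0: tbl 0x13, slot 2 ⇒ 0x2C007 (P1/RW1/US1/PS0)
  lvl1: tbl 0x2C, slot 25 ⇒ 0x2E087 (P1/RW1/US1/PS1)
  ✓ 0x2E9FF (huge @L1)  — 2 lookups

Access #0 fault: NONE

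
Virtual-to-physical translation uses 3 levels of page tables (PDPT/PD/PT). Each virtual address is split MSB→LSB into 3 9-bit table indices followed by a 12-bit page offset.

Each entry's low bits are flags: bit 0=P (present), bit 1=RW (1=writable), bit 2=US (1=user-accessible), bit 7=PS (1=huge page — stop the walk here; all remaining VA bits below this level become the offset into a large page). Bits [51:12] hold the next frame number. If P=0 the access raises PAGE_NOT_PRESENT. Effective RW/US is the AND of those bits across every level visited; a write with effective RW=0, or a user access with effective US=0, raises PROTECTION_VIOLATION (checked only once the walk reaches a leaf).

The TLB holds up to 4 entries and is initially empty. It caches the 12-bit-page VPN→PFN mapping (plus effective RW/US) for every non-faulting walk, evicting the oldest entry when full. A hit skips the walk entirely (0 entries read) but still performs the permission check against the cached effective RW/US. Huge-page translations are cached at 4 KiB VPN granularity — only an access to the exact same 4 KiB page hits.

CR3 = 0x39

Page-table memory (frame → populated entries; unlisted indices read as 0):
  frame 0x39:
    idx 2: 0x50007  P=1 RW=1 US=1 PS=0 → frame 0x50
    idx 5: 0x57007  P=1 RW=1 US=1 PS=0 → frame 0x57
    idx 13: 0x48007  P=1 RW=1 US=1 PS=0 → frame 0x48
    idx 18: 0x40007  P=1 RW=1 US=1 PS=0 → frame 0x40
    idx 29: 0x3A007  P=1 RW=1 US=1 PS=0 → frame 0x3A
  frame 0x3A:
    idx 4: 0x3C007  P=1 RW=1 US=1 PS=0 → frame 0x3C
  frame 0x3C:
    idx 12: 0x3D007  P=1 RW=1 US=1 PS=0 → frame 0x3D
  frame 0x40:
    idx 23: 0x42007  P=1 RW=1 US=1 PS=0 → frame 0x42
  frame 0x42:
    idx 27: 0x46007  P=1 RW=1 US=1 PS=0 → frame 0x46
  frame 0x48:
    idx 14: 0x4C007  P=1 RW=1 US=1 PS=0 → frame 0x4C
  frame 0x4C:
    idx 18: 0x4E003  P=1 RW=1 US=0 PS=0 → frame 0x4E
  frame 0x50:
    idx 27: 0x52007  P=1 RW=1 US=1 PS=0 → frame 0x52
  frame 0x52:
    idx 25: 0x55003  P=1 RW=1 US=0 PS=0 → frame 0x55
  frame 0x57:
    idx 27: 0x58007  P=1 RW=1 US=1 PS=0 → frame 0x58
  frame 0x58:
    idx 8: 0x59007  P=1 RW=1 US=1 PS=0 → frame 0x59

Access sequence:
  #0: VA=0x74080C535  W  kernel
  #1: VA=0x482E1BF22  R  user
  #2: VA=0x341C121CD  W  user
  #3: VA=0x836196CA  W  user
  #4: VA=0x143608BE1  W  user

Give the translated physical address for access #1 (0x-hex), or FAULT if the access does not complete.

Walk each access:
#0 VA=0x74080C535 (w,kernel):
  lvl0: tbl 0x39, slot 29 ⇒ 0x3A007 (P1/RW1/US1/PS0)
  lvl1: tbl 0x3A, slot 4 ⇒ 0x3C007 (P1/RW1/US1/PS0)
  lvl2: tbl 0x3C, slot 12 ⇒ 0x3D007 (P1/RW1/US1/PS0)
  → PA=0x3D535  (3 entries read)
#1 VA=0x482E1BF22 (r,user):
  lvl0: tbl 0x39, slot 18 ⇒ 0x40007 (P1/RW1/US1/PS0)
  lvl1: tbl 0x40, slot 23 ⇒ 0x42007 (P1/RW1/US1/PS0)
  lvl2: tbl 0x42, slot 27 ⇒ 0x46007 (P1/RW1/US1/PS0)
  → PA=0x46F22  (3 entries read)
#2 VA=0x341C121CD (w,user):
  lvl0: tbl 0x39, slot 13 ⇒ 0x48007 (P1/RW1/US1/PS0)
  lvl1: tbl 0x48, slot 14 ⇒ 0x4C007 (P1/RW1/US1/PS0)
  lvl2: tbl 0x4C, slot 18 ⇒ 0x4E003 (P1/RW1/US0/PS0)
  ⇒ fault: PROTECTION_VIOLATION  — 3 lookups
#3 VA=0x836196CA (w,user):
  lvl0: tbl 0x39, slot 2 ⇒ 0x50007 (P1/RW1/US1/PS0)
  lvl1: tbl 0x50, slot 27 ⇒ 0x52007 (P1/RW1/US1/PS0)
  lvl2: tbl 0x52, slot 25 ⇒ 0x55003 (P1/RW1/US0/PS0)
  ⇒ fault: PROTECTION_VIOLATION  — 3 lookups
#4 VA=0x143608BE1 (w,user):
  lvl0: tbl 0x39, slot 5 ⇒ 0x57007 (P1/RW1/US1/PS0)
  lvl1: tbl 0x57, slot 27 ⇒ 0x58007 (P1/RW1/US1/PS0)
  lvl2: tbl 0x58, slot 8 ⇒ 0x59007 (P1/RW1/US1/PS0)
  → PA=0x59BE1  (3 entries read)

Access #1 PA: 0x46F22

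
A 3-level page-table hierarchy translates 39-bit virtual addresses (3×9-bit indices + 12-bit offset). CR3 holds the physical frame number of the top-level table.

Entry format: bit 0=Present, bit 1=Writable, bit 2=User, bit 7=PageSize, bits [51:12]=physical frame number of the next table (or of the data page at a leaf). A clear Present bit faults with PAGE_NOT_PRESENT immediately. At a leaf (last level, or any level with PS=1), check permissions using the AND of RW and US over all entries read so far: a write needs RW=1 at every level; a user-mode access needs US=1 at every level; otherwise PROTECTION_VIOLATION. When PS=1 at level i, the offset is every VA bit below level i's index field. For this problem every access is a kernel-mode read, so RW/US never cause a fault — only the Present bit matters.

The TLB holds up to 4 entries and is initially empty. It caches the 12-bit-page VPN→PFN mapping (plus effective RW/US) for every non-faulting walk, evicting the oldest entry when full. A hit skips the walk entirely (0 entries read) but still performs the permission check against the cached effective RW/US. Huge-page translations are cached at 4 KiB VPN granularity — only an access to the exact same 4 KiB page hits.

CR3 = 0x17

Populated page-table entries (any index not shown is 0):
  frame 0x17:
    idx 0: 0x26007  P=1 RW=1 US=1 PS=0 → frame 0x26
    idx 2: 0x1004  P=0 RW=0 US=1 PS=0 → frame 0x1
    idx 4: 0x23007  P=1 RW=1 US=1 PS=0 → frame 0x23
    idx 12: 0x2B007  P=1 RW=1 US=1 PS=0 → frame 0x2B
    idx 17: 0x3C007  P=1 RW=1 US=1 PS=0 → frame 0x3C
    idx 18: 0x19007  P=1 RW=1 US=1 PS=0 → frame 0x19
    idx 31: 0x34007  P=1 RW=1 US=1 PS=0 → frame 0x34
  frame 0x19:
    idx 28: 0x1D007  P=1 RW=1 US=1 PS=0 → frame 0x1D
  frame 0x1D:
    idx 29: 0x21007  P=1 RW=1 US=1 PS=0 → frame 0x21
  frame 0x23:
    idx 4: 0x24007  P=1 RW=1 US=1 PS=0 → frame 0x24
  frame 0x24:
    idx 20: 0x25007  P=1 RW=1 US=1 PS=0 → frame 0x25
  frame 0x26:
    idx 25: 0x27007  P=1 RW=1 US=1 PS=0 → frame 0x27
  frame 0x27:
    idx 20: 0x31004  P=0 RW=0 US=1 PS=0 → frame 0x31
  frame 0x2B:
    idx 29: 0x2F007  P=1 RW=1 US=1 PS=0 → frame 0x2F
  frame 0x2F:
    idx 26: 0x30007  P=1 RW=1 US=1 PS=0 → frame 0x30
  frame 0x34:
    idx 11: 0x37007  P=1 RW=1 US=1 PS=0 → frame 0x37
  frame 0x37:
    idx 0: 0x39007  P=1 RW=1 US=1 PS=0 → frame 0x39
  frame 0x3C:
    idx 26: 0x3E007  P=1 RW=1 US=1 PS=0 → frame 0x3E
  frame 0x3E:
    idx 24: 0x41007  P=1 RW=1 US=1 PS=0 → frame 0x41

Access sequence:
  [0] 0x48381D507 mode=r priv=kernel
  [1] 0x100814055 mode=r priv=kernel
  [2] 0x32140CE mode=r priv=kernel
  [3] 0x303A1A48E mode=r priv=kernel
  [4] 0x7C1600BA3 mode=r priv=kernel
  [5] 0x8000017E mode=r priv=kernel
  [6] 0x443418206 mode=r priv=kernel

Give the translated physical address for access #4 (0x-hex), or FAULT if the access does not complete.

Per-access translation:
#0 VA=0x48381D507 (r,kernel):
  L0 @0x17[18] → 0x19007  P=1,RW=1,US=1,PS=0
  L1 @0x19[28] → 0x1D007  P=1,RW=1,US=1,PS=0
  L2 @0x1D[29] → 0x21007  P=1,RW=1,US=1,PS=0
  → PA=0x21507  (3 entries read)
#1 VA=0x100814055 (r,kernel):
  L0 @0x17[4] → 0x23007  P=1,RW=1,US=1,PS=0
  L1 @0x23[4] → 0x24007  P=1,RW=1,US=1,PS=0
  L2 @0x24[20] → 0x25007  P=1,RW=1,US=1,PS=0
  → PA=0x25055  (3 entries read)
#2 VA=0x32140CE (r,kernel):
  L0 @0x17[0] → 0x26007  P=1,RW=1,US=1,PS=0
  L1 @0x26[25] → 0x27007  P=1,RW=1,US=1,PS=0
  L2 @0x27[20] → 0x31004  P=0,RW=0,US=1,PS=0
  → PAGE_NOT_PRESENT  (3 entries read)
#3 VA=0x303A1A48E (r,kernel):
  L0 @0x17[12] → 0x2B007  P=1,RW=1,US=1,PS=0
  L1 @0x2B[29] → 0x2F007  P=1,RW=1,US=1,PS=0
  L2 @0x2F[26] → 0x30007  P=1,RW=1,US=1,PS=0
  → PA=0x3048E  (3 entries read)
#4 VA=0x7C1600BA3 (r,kernel):
  L0 @0x17[31] → 0x34007  P=1,RW=1,US=1,PS=0
  L1 @0x34[11] → 0x37007  P=1,RW=1,US=1,PS=0
  L2 @0x37[0] → 0x39007  P=1,RW=1,US=1,PS=0
  → PA=0x39BA3  (3 entries read)
#5 VA=0x8000017E (r,kernel):
  L0 @0x17[2] → 0x1004  P=0,RW=0,US=1,PS=0
  → PAGE_NOT_PRESENT  (1 entries read)
#6 VA=0x443418206 (r,kernel):
  L0 @0x17[17] → 0x3C007  P=1,RW=1,US=1,PS=0
  L1 @0x3C[26] → 0x3E007  P=1,RW=1,US=1,PS=0
  L2 @0x3E[24] → 0x41007  P=1,RW=1,US=1,PS=0
  → PA=0x41206  (3 entries read)

Access #4 PA: 0x39BA3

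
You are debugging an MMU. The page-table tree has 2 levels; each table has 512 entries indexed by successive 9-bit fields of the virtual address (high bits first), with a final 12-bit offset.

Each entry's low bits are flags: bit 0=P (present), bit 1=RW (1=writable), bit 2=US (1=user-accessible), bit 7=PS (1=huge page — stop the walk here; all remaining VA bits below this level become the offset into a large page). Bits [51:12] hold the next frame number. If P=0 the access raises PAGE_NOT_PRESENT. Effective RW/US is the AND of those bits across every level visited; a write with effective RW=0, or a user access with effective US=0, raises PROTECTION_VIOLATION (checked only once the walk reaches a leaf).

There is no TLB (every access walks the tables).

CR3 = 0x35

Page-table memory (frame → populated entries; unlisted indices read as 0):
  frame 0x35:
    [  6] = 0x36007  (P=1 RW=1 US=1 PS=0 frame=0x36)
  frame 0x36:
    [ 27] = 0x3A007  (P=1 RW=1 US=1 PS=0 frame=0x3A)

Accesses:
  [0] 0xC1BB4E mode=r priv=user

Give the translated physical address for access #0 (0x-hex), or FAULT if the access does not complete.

Per-access translation:
#0 VA=0xC1BB4E (r,user):
  L0 @0x35[6] → 0x36007  P=1,RW=1,US=1,PS=0
  L1 @0x36[27] → 0x3A007  P=1,RW=1,US=1,PS=0
  ✓ 0x3AB4E  — 2 lookups

Access #0 PA: 0x3AB4E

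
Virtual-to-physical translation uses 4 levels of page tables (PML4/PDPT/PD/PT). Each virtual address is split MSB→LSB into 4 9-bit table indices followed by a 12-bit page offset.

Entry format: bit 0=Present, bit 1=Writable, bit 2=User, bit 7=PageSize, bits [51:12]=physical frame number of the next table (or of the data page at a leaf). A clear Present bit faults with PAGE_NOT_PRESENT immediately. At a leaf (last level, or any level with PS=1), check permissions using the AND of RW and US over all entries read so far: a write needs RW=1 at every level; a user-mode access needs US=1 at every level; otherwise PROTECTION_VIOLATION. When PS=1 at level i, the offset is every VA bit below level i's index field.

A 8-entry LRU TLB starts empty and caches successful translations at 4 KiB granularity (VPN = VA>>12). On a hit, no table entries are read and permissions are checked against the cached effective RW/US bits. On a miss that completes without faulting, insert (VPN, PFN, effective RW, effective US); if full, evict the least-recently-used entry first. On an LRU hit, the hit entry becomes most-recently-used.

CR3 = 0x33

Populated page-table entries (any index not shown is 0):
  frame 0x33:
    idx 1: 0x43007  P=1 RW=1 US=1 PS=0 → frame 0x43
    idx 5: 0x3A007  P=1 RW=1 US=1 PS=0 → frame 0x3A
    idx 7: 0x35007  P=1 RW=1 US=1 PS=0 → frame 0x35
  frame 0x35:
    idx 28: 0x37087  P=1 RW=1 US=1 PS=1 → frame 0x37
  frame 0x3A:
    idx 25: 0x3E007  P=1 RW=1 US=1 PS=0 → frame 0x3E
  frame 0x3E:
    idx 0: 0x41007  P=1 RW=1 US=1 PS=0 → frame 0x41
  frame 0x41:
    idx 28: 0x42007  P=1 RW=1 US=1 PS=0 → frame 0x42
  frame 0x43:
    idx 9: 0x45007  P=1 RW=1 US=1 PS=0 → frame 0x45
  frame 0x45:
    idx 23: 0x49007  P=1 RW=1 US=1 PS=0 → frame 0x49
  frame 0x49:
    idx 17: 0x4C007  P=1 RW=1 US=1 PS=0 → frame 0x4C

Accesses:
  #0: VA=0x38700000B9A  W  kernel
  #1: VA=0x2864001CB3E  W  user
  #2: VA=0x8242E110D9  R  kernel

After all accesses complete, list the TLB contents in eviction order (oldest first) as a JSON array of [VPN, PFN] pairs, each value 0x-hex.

Trace:
#0 VA=0x38700000B9A (w,kernel):
  lvl0: tbl 0x33, slot 7 ⇒ 0x35007 (P1/RW1/US1/PS0)
  lvl1: tbl 0x35, slot 28 ⇒ 0x37087 (P1/RW1/US1/PS1)
  ✓ 0x37B9A (huge @L1)  — 2 lookups
#1 VA=0x2864001CB3E (w,user):
  lvl0: tbl 0x33, slot 5 ⇒ 0x3A007 (P1/RW1/US1/PS0)
  lvl1: tbl 0x3A, slot 25 ⇒ 0x3E007 (P1/RW1/US1/PS0)
  lvl2: tbl 0x3E, slot 0 ⇒ 0x41007 (P1/RW1/US1/PS0)
  lvl3: tbl 0x41, slot 28 ⇒ 0x42007 (P1/RW1/US1/PS0)
  ✓ 0x42B3E  — 4 lookups
#2 VA=0x8242E110D9 (r,kernel):
  lvl0: tbl 0x33, slot 1 ⇒ 0x43007 (P1/RW1/US1/PS0)
  lvl1: tbl 0x43, slot 9 ⇒ 0x45007 (P1/RW1/US1/PS0)
  lvl2: tbl 0x45, slot 23 ⇒ 0x49007 (P1/RW1/US1/PS0)
  lvl3: tbl 0x49, slot 17 ⇒ 0x4C007 (P1/RW1/US1/PS0)
  ✓ 0x4C0D9  — 4 lookups

TLB: [["0x38700000", "0x37"], ["0x2864001C", "0x42"], ["0x8242E11", "0x4C"]]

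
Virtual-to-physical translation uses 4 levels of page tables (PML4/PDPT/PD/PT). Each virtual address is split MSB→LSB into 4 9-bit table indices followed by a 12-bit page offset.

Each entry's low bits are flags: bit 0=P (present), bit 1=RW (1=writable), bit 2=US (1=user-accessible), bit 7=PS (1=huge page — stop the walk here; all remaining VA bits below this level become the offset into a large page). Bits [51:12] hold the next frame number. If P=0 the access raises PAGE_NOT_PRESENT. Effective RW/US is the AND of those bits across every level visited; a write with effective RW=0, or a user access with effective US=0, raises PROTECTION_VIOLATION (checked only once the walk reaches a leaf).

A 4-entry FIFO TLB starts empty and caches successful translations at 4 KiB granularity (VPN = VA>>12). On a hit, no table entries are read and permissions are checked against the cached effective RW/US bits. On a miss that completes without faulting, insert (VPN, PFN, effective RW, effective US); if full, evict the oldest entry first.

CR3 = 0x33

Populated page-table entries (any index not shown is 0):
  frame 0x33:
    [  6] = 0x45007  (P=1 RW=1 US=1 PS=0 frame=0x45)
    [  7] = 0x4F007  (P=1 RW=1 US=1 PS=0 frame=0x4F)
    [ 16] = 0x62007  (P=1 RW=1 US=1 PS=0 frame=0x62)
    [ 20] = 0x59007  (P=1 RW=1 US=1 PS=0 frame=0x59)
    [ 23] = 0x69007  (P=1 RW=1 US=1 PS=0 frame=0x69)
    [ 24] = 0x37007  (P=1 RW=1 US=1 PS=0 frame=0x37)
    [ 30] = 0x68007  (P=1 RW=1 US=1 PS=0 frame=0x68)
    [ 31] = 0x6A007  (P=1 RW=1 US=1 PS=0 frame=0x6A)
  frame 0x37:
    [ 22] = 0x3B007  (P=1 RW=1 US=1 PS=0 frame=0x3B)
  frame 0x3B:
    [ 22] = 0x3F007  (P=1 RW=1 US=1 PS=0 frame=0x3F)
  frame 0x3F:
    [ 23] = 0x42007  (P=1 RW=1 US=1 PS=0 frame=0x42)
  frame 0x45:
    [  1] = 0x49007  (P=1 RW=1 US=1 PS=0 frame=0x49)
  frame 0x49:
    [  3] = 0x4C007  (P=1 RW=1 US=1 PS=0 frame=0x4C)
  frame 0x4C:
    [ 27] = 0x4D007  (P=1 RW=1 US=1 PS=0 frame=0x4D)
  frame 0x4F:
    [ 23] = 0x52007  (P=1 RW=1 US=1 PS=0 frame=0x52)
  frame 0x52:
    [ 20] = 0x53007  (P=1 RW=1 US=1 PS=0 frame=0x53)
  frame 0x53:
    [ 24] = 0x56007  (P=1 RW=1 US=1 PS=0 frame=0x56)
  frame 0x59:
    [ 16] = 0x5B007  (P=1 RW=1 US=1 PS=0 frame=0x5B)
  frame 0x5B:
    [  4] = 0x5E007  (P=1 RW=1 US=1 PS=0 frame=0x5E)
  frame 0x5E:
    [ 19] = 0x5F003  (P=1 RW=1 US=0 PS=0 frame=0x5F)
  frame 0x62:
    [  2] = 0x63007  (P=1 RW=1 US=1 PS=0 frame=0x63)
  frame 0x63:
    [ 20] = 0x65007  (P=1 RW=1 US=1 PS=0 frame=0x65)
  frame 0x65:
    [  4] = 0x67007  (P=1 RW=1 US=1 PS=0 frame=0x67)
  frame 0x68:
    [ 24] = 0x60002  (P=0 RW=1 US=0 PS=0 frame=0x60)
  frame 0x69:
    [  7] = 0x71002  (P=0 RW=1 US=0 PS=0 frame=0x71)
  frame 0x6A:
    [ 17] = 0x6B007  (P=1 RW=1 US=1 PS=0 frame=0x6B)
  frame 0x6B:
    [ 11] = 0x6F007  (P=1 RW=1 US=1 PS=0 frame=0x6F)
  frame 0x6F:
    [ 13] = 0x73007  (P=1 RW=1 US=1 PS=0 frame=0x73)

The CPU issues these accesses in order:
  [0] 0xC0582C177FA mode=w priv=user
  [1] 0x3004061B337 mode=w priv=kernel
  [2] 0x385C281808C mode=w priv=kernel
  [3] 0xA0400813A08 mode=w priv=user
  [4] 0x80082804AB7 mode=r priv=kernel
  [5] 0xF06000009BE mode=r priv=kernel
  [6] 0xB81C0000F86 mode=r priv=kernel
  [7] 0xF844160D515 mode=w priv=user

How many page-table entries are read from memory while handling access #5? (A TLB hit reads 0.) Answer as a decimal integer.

Per-access translation:
#0 VA=0xC0582C177FA (w,user):
  [0] read 0x33 idx=24: raw=0x37007 flags P=1 W=1 U=1 S=0
  [1] read 0x37 idx=22: raw=0x3B007 flags P=1 W=1 U=1 S=0
  [2] read 0x3B idx=22: raw=0x3F007 flags P=1 W=1 U=1 S=0
  [3] read 0x3F idx=23: raw=0x42007 flags P=1 W=1 U=1 S=0
  → PA=0x427FA  (4 entries read)
#1 VA=0x3004061B337 (w,kernel):
  [0] read 0x33 idx=6: raw=0x45007 flags P=1 W=1 U=1 S=0
  [1] read 0x45 idx=1: raw=0x49007 flags P=1 W=1 U=1 S=0
  [2] read 0x49 idx=3: raw=0x4C007 flags P=1 W=1 U=1 S=0
  [3] read 0x4C idx=27: raw=0x4D007 flags P=1 W=1 U=1 S=0
  → PA=0x4D337  (4 entries read)
#2 VA=0x385C281808C (w,kernel):
  [0] read 0x33 idx=7: raw=0x4F007 flags P=1 W=1 U=1 S=0
  [1] read 0x4F idx=23: raw=0x52007 flags P=1 W=1 U=1 S=0
  [2] read 0x52 idx=20: raw=0x53007 flags P=1 W=1 U=1 S=0
  [3] read 0x53 idx=24: raw=0x56007 flags P=1 W=1 U=1 S=0
  → PA=0x5608C  (4 entries read)
#3 VA=0xA0400813A08 (w,user):
  [0] read 0x33 idx=20: raw=0x59007 flags P=1 W=1 U=1 S=0
  [1] read 0x59 idx=16: raw=0x5B007 flags P=1 W=1 U=1 S=0
  [2] read 0x5B idx=4: raw=0x5E007 flags P=1 W=1 U=1 S=0
  [3] read 0x5E idx=19: raw=0x5F003 flags P=1 W=1 U=0 S=0
  → PROTECTION_VIOLATION  (4 entries read)
#4 VA=0x80082804AB7 (r,kernel):
  [0] read 0x33 idx=16: raw=0x62007 flags P=1 W=1 U=1 S=0
  [1] read 0x62 idx=2: raw=0x63007 flags P=1 W=1 U=1 S=0
  [2] read 0x63 idx=20: raw=0x65007 flags P=1 W=1 U=1 S=0
  [3] read 0x65 idx=4: raw=0x67007 flags P=1 W=1 U=1 S=0
  → PA=0x67AB7  (4 entries read)
#5 VA=0xF06000009BE (r,kernel):
  [0] read 0x33 idx=30: raw=0x68007 flags P=1 W=1 U=1 S=0
  [1] read 0x68 idx=24: raw=0x60002 flags P=0 W=1 U=0 S=0
  → PAGE_NOT_PRESENT  (2 entries read)
#6 VA=0xB81C0000F86 (r,kernel):
  [0] read 0x33 idx=23: raw=0x69007 flags P=1 W=1 U=1 S=0
  [1] read 0x69 idx=7: raw=0x71002 flags P=0 W=1 U=0 S=0
  → PAGE_NOT_PRESENT  (2 entries read)
#7 VA=0xF844160D515 (w,user):
  [0] read 0x33 idx=31: raw=0x6A007 flags P=1 W=1 U=1 S=0
  [1] read 0x6A idx=17: raw=0x6B007 flags P=1 W=1 U=1 S=0
  [2] read 0x6B idx=11: raw=0x6F007 flags P=1 W=1 U=1 S=0
  [3] read 0x6F idx=13: raw=0x73007 flags P=1 W=1 U=1 S=0
  → PA=0x73515  (4 entries read)

Entries read for #5: 2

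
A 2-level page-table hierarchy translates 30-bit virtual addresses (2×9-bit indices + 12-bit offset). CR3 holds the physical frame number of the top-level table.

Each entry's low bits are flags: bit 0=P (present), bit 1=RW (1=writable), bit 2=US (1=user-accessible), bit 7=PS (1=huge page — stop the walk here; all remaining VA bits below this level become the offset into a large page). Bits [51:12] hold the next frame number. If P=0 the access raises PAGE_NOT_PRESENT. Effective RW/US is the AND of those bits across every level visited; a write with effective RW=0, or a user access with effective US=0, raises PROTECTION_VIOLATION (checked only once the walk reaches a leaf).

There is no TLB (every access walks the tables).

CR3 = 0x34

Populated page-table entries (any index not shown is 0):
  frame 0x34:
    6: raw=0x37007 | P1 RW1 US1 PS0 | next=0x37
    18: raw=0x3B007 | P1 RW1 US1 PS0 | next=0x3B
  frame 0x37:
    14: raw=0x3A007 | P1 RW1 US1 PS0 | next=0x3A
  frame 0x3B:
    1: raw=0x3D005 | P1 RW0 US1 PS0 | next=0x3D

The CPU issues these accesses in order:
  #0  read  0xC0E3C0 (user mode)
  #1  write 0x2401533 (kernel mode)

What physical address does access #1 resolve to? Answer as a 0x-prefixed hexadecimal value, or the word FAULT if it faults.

Walk each access:
#0 VA=0xC0E3C0 (r,user):
  L0: frame=0x34 idx=6 entry=0x37007 [P=1 RW=1 US=1 PS=0]
  L1: frame=0x37 idx=14 entry=0x3A007 [P=1 RW=1 US=1 PS=0]
  ⇒ phys 0x3A3C0  [2 reads]
#1 VA=0x2401533 (w,kernel):
  L0: frame=0x34 idx=18 entry=0x3B007 [P=1 RW=1 US=1 PS=0]
  L1: frame=0x3B idx=1 entry=0x3D005 [P=1 RW=0 US=1 PS=0]
  ⇒ fault: PROTECTION_VIOLATION  — 2 lookups

Access #1 PA: FAULT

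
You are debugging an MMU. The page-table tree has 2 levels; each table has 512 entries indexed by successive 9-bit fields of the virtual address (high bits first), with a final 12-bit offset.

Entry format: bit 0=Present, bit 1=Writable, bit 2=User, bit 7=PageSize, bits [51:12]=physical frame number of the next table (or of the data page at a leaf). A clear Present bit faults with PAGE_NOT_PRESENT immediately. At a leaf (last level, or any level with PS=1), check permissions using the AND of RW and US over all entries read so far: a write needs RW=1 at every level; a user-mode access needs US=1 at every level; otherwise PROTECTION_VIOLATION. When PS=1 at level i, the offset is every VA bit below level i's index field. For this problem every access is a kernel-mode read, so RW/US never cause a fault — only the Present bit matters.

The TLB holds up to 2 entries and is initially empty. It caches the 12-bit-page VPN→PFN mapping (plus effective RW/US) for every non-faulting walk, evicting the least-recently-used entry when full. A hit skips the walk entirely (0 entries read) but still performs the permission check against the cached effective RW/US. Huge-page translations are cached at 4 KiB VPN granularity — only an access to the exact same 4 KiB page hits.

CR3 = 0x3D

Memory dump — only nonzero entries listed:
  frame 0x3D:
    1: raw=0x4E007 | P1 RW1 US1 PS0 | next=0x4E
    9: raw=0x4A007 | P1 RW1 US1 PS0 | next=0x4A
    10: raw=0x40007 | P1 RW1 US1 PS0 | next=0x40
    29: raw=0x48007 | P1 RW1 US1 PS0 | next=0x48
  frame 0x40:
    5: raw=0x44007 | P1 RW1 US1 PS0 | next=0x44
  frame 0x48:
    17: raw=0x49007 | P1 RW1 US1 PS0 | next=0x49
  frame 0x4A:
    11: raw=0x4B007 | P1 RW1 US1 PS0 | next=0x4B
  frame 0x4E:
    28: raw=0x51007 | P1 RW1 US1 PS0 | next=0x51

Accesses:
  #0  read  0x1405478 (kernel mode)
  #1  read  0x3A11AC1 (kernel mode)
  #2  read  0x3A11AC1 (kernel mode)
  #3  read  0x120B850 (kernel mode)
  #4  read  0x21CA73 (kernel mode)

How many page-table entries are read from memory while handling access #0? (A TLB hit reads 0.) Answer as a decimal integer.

Per-access translation:
#0 VA=0x1405478 (r,kernel):
  [0] read 0x3D idx=10: raw=0x40007 flags P=1 W=1 U=1 S=0
  [1] read 0x40 idx=5: raw=0x44007 flags P=1 W=1 U=1 S=0
  → PA=0x44478  (2 entries read)
#1 VA=0x3A11AC1 (r,kernel):
  [0] read 0x3D idx=29: raw=0x48007 flags P=1 W=1 U=1 S=0
  [1] read 0x48 idx=17: raw=0x49007 flags P=1 W=1 U=1 S=0
  → PA=0x49AC1  (2 entries read)
#2 VA=0x3A11AC1 (r,kernel):
  TLB hit vpn=0x3A11 → PA=0x49AC1
#3 VA=0x120B850 (r,kernel):
  [0] read 0x3D idx=9: raw=0x4A007 flags P=1 W=1 U=1 S=0
  [1] read 0x4A idx=11: raw=0x4B007 flags P=1 W=1 U=1 S=0
  → PA=0x4B850  (2 entries read)
#4 VA=0x21CA73 (r,kernel):
  [0] read 0x3D idx=1: raw=0x4E007 flags P=1 W=1 U=1 S=0
  [1] read 0x4E idx=28: raw=0x51007 flags P=1 W=1 U=1 S=0
  → PA=0x51A73  (2 entries read)

Entries read for #0: 2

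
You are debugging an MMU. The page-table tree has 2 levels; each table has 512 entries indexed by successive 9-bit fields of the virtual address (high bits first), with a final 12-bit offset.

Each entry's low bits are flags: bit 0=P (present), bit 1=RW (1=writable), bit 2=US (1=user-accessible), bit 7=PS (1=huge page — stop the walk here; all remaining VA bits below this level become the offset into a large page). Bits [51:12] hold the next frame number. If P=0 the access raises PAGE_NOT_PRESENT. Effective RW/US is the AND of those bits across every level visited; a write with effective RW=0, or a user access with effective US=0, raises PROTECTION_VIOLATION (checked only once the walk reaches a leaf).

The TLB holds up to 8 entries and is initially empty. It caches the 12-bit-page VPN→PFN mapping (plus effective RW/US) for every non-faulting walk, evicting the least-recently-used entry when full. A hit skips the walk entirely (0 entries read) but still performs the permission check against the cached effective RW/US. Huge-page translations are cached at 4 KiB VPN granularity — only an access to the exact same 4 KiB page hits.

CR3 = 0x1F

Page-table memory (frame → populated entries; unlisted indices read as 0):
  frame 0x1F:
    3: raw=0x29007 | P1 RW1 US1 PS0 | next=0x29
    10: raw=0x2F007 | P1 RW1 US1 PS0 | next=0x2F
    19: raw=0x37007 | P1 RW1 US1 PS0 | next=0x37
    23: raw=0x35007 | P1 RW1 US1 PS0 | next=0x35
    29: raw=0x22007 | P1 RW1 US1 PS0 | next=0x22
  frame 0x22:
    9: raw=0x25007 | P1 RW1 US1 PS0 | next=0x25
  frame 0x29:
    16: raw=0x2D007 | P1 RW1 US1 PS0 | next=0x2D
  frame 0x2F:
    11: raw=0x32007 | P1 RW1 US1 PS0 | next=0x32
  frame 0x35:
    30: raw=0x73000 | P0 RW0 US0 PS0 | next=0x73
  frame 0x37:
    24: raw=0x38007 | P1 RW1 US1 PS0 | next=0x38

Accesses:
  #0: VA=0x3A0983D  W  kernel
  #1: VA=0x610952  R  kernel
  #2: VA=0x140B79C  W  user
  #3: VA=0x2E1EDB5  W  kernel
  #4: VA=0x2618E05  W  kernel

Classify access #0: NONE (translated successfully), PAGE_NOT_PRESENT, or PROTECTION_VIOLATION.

Trace:
#0 VA=0x3A0983D (w,kernel):
  [0] read 0x1F idx=29: raw=0x22007 flags P=1 W=1 U=1 S=0
  [1] read 0x22 idx=9: raw=0x25007 flags P=1 W=1 U=1 S=0
  ✓ 0x2583D  — 2 lookups
#1 VA=0x610952 (r,kernel):
  [0] read 0x1F idx=3: raw=0x29007 flags P=1 W=1 U=1 S=0
  [1] read 0x29 idx=16: raw=0x2D007 flags P=1 W=1 U=1 S=0
  ✓ 0x2D952  — 2 lookups
#2 VA=0x140B79C (w,user):
  [0] read 0x1F idx=10: raw=0x2F007 flags P=1 W=1 U=1 S=0
  [1] read 0x2F idx=11: raw=0x32007 flags P=1 W=1 U=1 S=0
  ✓ 0x3279C  — 2 lookups
#3 VA=0x2E1EDB5 (w,kernel):
  [0] read 0x1F idx=23: raw=0x35007 flags P=1 W=1 U=1 S=0
  [1] read 0x35 idx=30: raw=0x73000 flags P=0 W=0 U=0 S=0
  ✗ PAGE_NOT_PRESENT  [2 reads]
#4 VA=0x2618E05 (w,kernel):
  [0] read 0x1F idx=19: raw=0x37007 flags P=1 W=1 U=1 S=0
  [1] read 0x37 idx=24: raw=0x38007 flags P=1 W=1 U=1 S=0
  ✓ 0x38E05  — 2 lookups

Access #0 fault: NONE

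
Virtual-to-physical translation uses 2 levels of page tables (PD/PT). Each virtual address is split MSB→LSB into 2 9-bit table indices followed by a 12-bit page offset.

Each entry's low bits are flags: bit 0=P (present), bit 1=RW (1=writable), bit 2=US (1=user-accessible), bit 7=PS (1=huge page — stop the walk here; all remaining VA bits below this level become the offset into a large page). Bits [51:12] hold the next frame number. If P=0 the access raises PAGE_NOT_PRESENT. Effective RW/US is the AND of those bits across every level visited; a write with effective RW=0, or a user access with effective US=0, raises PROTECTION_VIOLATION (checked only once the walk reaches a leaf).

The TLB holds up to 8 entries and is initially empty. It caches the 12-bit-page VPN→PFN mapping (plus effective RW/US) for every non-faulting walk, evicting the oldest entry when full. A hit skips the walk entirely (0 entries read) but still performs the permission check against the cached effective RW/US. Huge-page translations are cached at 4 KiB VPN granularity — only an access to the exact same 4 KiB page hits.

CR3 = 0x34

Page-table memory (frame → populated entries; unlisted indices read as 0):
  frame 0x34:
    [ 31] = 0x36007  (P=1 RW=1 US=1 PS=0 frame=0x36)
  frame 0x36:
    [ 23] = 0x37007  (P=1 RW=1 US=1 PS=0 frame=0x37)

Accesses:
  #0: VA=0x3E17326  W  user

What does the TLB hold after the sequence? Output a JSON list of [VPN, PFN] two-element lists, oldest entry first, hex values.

Per-access translation:
#0 VA=0x3E17326 (w,user):
  lvl0: tbl 0x34, slot 31 ⇒ 0x36007 (P1/RW1/US1/PS0)
  lvl1: tbl 0x36, slot 23 ⇒ 0x37007 (P1/RW1/US1/PS0)
  → PA=0x37326  (2 entries read)

TLB: [["0x3E17", "0x37"]]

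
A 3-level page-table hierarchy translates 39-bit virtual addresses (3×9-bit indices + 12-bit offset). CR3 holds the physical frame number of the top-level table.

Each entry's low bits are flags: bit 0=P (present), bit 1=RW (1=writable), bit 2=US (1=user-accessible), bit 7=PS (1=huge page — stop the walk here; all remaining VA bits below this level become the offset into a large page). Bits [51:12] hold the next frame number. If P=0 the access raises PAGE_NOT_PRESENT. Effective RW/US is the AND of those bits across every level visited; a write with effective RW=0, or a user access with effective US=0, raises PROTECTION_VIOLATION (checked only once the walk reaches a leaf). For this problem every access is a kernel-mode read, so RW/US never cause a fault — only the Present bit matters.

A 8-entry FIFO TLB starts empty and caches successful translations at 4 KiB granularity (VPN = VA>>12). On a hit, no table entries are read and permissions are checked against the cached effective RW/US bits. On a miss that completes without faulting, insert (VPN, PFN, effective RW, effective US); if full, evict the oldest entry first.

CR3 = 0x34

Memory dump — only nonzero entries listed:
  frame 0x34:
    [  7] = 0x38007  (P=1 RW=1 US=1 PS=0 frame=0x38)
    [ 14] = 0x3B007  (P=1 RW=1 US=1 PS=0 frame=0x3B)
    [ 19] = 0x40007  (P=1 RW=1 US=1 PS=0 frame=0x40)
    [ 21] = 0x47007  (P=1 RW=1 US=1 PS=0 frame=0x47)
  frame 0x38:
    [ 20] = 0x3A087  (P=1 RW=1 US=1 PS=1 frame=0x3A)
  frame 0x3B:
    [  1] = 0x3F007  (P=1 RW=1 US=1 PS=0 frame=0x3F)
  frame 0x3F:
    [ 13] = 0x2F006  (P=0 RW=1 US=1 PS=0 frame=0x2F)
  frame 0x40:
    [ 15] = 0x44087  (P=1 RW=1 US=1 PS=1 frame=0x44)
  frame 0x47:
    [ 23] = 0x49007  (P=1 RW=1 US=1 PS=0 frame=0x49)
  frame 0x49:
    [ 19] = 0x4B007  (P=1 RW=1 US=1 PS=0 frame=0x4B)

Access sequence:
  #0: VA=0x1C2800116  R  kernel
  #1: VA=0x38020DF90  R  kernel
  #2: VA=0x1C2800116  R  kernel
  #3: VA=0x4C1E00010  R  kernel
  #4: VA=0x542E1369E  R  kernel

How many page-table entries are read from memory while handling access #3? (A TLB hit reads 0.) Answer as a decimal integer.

Per-access translation:
#0 VA=0x1C2800116 (r,kernel):
  lvl0: tbl 0x34, slot 7 ⇒ 0x38007 (P1/RW1/US1/PS0)
  lvl1: tbl 0x38, slot 20 ⇒ 0x3A087 (P1/RW1/US1/PS1)
  ⇒ phys 0x3A116 (huge @L1)  [2 reads]
#1 VA=0x38020DF90 (r,kernel):
  lvl0: tbl 0x34, slot 14 ⇒ 0x3B007 (P1/RW1/US1/PS0)
  lvl1: tbl 0x3B, slot 1 ⇒ 0x3F007 (P1/RW1/US1/PS0)
  lvl2: tbl 0x3F, slot 13 ⇒ 0x2F006 (P0/RW1/US1/PS0)
  ✗ PAGE_NOT_PRESENT  [3 reads]
#2 VA=0x1C2800116 (r,kernel):
  TLB hit vpn=0x1C2800 → PA=0x3A116
#3 VA=0x4C1E00010 (r,kernel):
  lvl0: tbl 0x34, slot 19 ⇒ 0x40007 (P1/RW1/US1/PS0)
  lvl1: tbl 0x40, slot 15 ⇒ 0x44087 (P1/RW1/US1/PS1)
  ⇒ phys 0x44010 (huge @L1)  [2 reads]
#4 VA=0x542E1369E (r,kernel):
  lvl0: tbl 0x34, slot 21 ⇒ 0x47007 (P1/RW1/US1/PS0)
  lvl1: tbl 0x47, slot 23 ⇒ 0x49007 (P1/RW1/US1/PS0)
  lvl2: tbl 0x49, slot 19 ⇒ 0x4B007 (P1/RW1/US1/PS0)
  ⇒ phys 0x4B69E  [3 reads]

Entries read for #3: 2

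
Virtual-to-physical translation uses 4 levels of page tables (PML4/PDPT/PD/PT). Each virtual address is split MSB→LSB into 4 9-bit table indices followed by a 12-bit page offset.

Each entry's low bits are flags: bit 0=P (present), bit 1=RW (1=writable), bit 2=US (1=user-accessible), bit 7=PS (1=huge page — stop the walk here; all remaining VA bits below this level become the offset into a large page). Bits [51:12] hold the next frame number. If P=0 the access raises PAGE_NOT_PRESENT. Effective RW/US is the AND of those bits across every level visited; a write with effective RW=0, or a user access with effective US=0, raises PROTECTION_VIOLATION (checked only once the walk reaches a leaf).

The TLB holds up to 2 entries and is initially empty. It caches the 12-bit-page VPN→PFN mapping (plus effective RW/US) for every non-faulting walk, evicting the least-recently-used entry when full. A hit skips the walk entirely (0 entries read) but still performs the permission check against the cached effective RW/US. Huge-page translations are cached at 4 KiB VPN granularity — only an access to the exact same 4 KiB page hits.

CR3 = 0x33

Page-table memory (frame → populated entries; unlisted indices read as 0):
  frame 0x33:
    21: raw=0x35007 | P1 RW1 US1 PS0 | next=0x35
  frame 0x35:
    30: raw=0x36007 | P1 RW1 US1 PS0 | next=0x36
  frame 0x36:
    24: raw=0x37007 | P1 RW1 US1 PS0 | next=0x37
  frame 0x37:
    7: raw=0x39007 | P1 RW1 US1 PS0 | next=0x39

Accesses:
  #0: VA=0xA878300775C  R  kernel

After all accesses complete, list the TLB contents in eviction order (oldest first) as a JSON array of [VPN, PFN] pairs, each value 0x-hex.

Trace:
#0 VA=0xA878300775C (r,kernel):
  [0] read 0x33 idx=21: raw=0x35007 flags P=1 W=1 U=1 S=0
  [1] read 0x35 idx=30: raw=0x36007 flags P=1 W=1 U=1 S=0
  [2] read 0x36 idx=24: raw=0x37007 flags P=1 W=1 U=1 S=0
  [3] read 0x37 idx=7: raw=0x39007 flags P=1 W=1 U=1 S=0
  ⇒ phys 0x3975C  [4 reads]

TLB: [["0xA8783007", "0x39"]]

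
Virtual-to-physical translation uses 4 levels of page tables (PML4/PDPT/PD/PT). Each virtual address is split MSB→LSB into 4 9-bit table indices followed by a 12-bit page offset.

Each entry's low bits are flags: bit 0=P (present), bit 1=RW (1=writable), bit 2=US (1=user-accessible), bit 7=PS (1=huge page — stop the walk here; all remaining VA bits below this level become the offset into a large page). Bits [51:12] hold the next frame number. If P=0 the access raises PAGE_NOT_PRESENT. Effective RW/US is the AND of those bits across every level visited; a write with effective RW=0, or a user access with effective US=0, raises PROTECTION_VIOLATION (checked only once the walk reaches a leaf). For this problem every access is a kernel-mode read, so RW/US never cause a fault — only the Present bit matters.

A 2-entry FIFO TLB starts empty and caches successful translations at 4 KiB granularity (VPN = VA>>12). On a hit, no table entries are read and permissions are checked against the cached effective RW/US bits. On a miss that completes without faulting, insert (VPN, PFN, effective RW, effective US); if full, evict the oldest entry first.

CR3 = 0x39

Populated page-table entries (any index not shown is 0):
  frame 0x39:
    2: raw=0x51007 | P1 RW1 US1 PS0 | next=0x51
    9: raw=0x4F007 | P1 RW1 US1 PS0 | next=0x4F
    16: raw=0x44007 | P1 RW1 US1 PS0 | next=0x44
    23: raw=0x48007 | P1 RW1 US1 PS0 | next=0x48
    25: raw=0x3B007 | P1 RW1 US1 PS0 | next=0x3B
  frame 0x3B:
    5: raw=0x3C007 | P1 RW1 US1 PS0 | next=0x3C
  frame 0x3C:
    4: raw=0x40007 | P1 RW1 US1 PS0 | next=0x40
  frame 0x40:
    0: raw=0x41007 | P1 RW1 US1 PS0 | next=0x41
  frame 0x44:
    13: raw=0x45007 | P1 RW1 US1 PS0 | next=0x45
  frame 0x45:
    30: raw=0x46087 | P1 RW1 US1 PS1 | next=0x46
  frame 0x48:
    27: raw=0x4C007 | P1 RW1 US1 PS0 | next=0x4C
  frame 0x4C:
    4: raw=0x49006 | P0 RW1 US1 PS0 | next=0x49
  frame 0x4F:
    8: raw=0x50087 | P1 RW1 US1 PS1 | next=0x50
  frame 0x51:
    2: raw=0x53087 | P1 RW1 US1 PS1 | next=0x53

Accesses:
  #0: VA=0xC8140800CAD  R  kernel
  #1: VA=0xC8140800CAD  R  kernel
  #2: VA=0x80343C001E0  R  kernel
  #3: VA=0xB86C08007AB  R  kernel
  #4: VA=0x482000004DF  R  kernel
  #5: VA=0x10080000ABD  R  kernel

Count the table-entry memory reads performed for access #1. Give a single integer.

Walk each access:
#0 VA=0xC8140800CAD (r,kernel):
  lvl0: tbl 0x39, slot 25 ⇒ 0x3B007 (P1/RW1/US1/PS0)
  lvl1: tbl 0x3B, slot 5 ⇒ 0x3C007 (P1/RW1/US1/PS0)
  lvl2: tbl 0x3C, slot 4 ⇒ 0x40007 (P1/RW1/US1/PS0)
  lvl3: tbl 0x40, slot 0 ⇒ 0x41007 (P1/RW1/US1/PS0)
  ✓ 0x41CAD  — 4 lookups
#1 VA=0xC8140800CAD (r,kernel):
  TLB hit vpn=0xC8140800 → PA=0x41CAD
#2 VA=0x80343C001E0 (r,kernel):
  lvl0: tbl 0x39, slot 16 ⇒ 0x44007 (P1/RW1/US1/PS0)
  lvl1: tbl 0x44, slot 13 ⇒ 0x45007 (P1/RW1/US1/PS0)
  lvl2: tbl 0x45, slot 30 ⇒ 0x46087 (P1/RW1/US1/PS1)
  ✓ 0x461E0 (huge @L2)  — 3 lookups
#3 VA=0xB86C08007AB (r,kernel):
  lvl0: tbl 0x39, slot 23 ⇒ 0x48007 (P1/RW1/US1/PS0)
  lvl1: tbl 0x48, slot 27 ⇒ 0x4C007 (P1/RW1/US1/PS0)
  lvl2: tbl 0x4C, slot 4 ⇒ 0x49006 (P0/RW1/US1/PS0)
  ⇒ fault: PAGE_NOT_PRESENT  — 3 lookups
#4 VA=0x482000004DF (r,kernel):
  lvl0: tbl 0x39, slot 9 ⇒ 0x4F007 (P1/RW1/US1/PS0)
  lvl1: tbl 0x4F, slot 8 ⇒ 0x50087 (P1/RW1/US1/PS1)
  ✓ 0x504DF (huge @L1)  — 2 lookups
#5 VA=0x10080000ABD (r,kernel):
  lvl0: tbl 0x39, slot 2 ⇒ 0x51007 (P1/RW1/US1/PS0)
  lvl1: tbl 0x51, slot 2 ⇒ 0x53087 (P1/RW1/US1/PS1)
  ✓ 0x53ABD (huge @L1)  — 2 lookups

Entries read for #1: 0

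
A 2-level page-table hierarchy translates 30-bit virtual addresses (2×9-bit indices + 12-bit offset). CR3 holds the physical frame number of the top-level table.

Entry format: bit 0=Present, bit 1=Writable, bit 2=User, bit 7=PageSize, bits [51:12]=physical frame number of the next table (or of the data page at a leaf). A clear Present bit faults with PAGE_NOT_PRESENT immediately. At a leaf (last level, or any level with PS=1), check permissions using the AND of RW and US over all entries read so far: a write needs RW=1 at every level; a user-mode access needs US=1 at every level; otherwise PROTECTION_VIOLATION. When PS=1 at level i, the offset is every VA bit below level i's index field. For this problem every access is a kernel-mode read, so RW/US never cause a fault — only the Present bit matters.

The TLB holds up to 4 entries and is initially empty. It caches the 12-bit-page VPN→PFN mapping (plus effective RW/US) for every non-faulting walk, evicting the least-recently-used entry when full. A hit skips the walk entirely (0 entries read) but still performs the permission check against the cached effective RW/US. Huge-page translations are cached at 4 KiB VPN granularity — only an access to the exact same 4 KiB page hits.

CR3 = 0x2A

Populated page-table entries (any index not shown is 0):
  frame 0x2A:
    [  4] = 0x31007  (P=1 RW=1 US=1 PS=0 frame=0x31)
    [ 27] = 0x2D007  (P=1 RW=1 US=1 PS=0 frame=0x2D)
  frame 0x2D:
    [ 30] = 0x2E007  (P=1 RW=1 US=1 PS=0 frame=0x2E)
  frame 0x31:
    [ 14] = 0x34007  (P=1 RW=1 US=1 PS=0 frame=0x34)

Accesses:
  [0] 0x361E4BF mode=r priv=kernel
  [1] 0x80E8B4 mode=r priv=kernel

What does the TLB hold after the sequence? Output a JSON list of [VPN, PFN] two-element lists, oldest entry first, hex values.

Walk each access:
#0 VA=0x361E4BF (r,kernel):
  L0 @0x2A[27] → 0x2D007  P=1,RW=1,US=1,PS=0
  L1 @0x2D[30] → 0x2E007  P=1,RW=1,US=1,PS=0
  → PA=0x2E4BF  (2 entries read)
#1 VA=0x80E8B4 (r,kernel):
  L0 @0x2A[4] → 0x31007  P=1,RW=1,US=1,PS=0
  L1 @0x31[14] → 0x34007  P=1,RW=1,US=1,PS=0
  → PA=0x348B4  (2 entries read)

TLB: [["0x361E", "0x2E"], ["0x80E", "0x34"]]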